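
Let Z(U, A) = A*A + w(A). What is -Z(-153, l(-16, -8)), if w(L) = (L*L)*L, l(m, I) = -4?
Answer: 48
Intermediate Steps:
w(L) = L**3 (w(L) = L**2*L = L**3)
Z(U, A) = A**2 + A**3 (Z(U, A) = A*A + A**3 = A**2 + A**3)
-Z(-153, l(-16, -8)) = -(-4)**2*(1 - 4) = -16*(-3) = -1*(-48) = 48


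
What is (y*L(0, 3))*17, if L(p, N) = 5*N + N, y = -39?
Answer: -11934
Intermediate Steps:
L(p, N) = 6*N
(y*L(0, 3))*17 = -234*3*17 = -39*18*17 = -702*17 = -11934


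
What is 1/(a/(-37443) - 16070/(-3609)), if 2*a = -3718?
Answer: 45043929/202806047 ≈ 0.22210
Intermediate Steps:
a = -1859 (a = (½)*(-3718) = -1859)
1/(a/(-37443) - 16070/(-3609)) = 1/(-1859/(-37443) - 16070/(-3609)) = 1/(-1859*(-1/37443) - 16070*(-1/3609)) = 1/(1859/37443 + 16070/3609) = 1/(202806047/45043929) = 45043929/202806047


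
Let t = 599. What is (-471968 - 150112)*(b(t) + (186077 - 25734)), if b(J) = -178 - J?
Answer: -99262817280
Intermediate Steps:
(-471968 - 150112)*(b(t) + (186077 - 25734)) = (-471968 - 150112)*((-178 - 1*599) + (186077 - 25734)) = -622080*((-178 - 599) + 160343) = -622080*(-777 + 160343) = -622080*159566 = -99262817280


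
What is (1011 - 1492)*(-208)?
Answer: 100048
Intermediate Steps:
(1011 - 1492)*(-208) = -481*(-208) = 100048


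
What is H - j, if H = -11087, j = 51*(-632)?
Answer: 21145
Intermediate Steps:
j = -32232
H - j = -11087 - 1*(-32232) = -11087 + 32232 = 21145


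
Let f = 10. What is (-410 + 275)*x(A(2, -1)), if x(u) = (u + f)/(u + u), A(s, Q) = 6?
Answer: -180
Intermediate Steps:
x(u) = (10 + u)/(2*u) (x(u) = (u + 10)/(u + u) = (10 + u)/((2*u)) = (10 + u)*(1/(2*u)) = (10 + u)/(2*u))
(-410 + 275)*x(A(2, -1)) = (-410 + 275)*((½)*(10 + 6)/6) = -135*16/(2*6) = -135*4/3 = -180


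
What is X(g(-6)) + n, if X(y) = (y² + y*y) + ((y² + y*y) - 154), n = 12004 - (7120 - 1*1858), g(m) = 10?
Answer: 6988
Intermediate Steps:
n = 6742 (n = 12004 - (7120 - 1858) = 12004 - 1*5262 = 12004 - 5262 = 6742)
X(y) = -154 + 4*y² (X(y) = (y² + y²) + ((y² + y²) - 154) = 2*y² + (2*y² - 154) = 2*y² + (-154 + 2*y²) = -154 + 4*y²)
X(g(-6)) + n = (-154 + 4*10²) + 6742 = (-154 + 4*100) + 6742 = (-154 + 400) + 6742 = 246 + 6742 = 6988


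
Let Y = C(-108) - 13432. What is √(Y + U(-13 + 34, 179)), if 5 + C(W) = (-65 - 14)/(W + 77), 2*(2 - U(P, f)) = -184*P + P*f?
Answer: 3*I*√5714726/62 ≈ 115.67*I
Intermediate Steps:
U(P, f) = 2 + 92*P - P*f/2 (U(P, f) = 2 - (-184*P + P*f)/2 = 2 + (92*P - P*f/2) = 2 + 92*P - P*f/2)
C(W) = -5 - 79/(77 + W) (C(W) = -5 + (-65 - 14)/(W + 77) = -5 - 79/(77 + W))
Y = -416468/31 (Y = (-464 - 5*(-108))/(77 - 108) - 13432 = (-464 + 540)/(-31) - 13432 = -1/31*76 - 13432 = -76/31 - 13432 = -416468/31 ≈ -13434.)
√(Y + U(-13 + 34, 179)) = √(-416468/31 + (2 + 92*(-13 + 34) - ½*(-13 + 34)*179)) = √(-416468/31 + (2 + 92*21 - ½*21*179)) = √(-416468/31 + (2 + 1932 - 3759/2)) = √(-416468/31 + 109/2) = √(-829557/62) = 3*I*√5714726/62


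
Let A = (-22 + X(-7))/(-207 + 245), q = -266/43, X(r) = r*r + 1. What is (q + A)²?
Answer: 19820304/667489 ≈ 29.694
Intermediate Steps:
X(r) = 1 + r² (X(r) = r² + 1 = 1 + r²)
q = -266/43 (q = -266*1/43 = -266/43 ≈ -6.1860)
A = 14/19 (A = (-22 + (1 + (-7)²))/(-207 + 245) = (-22 + (1 + 49))/38 = (-22 + 50)*(1/38) = 28*(1/38) = 14/19 ≈ 0.73684)
(q + A)² = (-266/43 + 14/19)² = (-4452/817)² = 19820304/667489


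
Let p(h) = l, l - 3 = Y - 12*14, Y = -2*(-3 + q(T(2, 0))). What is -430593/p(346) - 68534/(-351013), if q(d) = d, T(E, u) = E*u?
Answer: 50384879205/18603689 ≈ 2708.3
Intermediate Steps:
Y = 6 (Y = -2*(-3 + 2*0) = -2*(-3 + 0) = -2*(-3) = 6)
l = -159 (l = 3 + (6 - 12*14) = 3 + (6 - 168) = 3 - 162 = -159)
p(h) = -159
-430593/p(346) - 68534/(-351013) = -430593/(-159) - 68534/(-351013) = -430593*(-1/159) - 68534*(-1/351013) = 143531/53 + 68534/351013 = 50384879205/18603689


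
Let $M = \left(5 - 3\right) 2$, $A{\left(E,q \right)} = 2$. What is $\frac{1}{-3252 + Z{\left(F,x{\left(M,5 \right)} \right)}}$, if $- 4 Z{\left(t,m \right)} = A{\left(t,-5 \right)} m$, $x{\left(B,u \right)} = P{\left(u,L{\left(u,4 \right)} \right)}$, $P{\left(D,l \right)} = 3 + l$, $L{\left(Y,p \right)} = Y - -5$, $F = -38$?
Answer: $- \frac{2}{6517} \approx -0.00030689$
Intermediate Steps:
$L{\left(Y,p \right)} = 5 + Y$ ($L{\left(Y,p \right)} = Y + 5 = 5 + Y$)
$M = 4$ ($M = 2 \cdot 2 = 4$)
$x{\left(B,u \right)} = 8 + u$ ($x{\left(B,u \right)} = 3 + \left(5 + u\right) = 8 + u$)
$Z{\left(t,m \right)} = - \frac{m}{2}$ ($Z{\left(t,m \right)} = - \frac{2 m}{4} = - \frac{m}{2}$)
$\frac{1}{-3252 + Z{\left(F,x{\left(M,5 \right)} \right)}} = \frac{1}{-3252 - \frac{8 + 5}{2}} = \frac{1}{-3252 - \frac{13}{2}} = \frac{1}{- \frac{6517}{2}} = - \frac{2}{6517}$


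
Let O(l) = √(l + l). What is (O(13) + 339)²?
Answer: (339 + √26)² ≈ 1.1840e+5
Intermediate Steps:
O(l) = √2*√l (O(l) = √(2*l) = √2*√l)
(O(13) + 339)² = (√2*√13 + 339)² = (√26 + 339)² = (339 + √26)²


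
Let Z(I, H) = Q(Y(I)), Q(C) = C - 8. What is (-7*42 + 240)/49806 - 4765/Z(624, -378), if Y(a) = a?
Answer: -13186603/1704472 ≈ -7.7365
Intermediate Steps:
Q(C) = -8 + C
Z(I, H) = -8 + I
(-7*42 + 240)/49806 - 4765/Z(624, -378) = (-7*42 + 240)/49806 - 4765/(-8 + 624) = (-294 + 240)*(1/49806) - 4765/616 = -54*1/49806 - 4765*1/616 = -3/2767 - 4765/616 = -13186603/1704472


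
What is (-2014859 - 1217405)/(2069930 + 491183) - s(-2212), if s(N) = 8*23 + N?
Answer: 5190704900/2561113 ≈ 2026.7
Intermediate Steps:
s(N) = 184 + N
(-2014859 - 1217405)/(2069930 + 491183) - s(-2212) = (-2014859 - 1217405)/(2069930 + 491183) - (184 - 2212) = -3232264/2561113 - 1*(-2028) = -3232264*1/2561113 + 2028 = -3232264/2561113 + 2028 = 5190704900/2561113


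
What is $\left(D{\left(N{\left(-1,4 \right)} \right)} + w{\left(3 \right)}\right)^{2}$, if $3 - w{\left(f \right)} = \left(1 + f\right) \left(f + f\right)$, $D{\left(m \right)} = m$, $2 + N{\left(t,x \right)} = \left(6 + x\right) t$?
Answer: $1089$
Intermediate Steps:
$N{\left(t,x \right)} = -2 + t \left(6 + x\right)$ ($N{\left(t,x \right)} = -2 + \left(6 + x\right) t = -2 + t \left(6 + x\right)$)
$w{\left(f \right)} = 3 - 2 f \left(1 + f\right)$ ($w{\left(f \right)} = 3 - \left(1 + f\right) \left(f + f\right) = 3 - \left(1 + f\right) 2 f = 3 - 2 f \left(1 + f\right)$)
$\left(D{\left(N{\left(-1,4 \right)} \right)} + w{\left(3 \right)}\right)^{2} = \left(\left(-2 + 6 \left(-1\right) - 4\right) - \left(3 + 18\right)\right)^{2} = \left(\left(-2 - 6 - 4\right) - 21\right)^{2} = \left(-12 - 21\right)^{2} = \left(-33\right)^{2} = 1089$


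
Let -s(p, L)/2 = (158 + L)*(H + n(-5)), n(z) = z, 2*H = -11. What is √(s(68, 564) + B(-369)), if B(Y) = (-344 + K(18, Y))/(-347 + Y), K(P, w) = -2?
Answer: √1943284502/358 ≈ 123.14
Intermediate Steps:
H = -11/2 (H = (½)*(-11) = -11/2 ≈ -5.5000)
B(Y) = -346/(-347 + Y) (B(Y) = (-344 - 2)/(-347 + Y) = -346/(-347 + Y))
s(p, L) = 3318 + 21*L (s(p, L) = -2*(158 + L)*(-11/2 - 5) = -2*(158 + L)*(-21)/2 = -2*(-1659 - 21*L/2) = 3318 + 21*L)
√(s(68, 564) + B(-369)) = √((3318 + 21*564) - 346/(-347 - 369)) = √((3318 + 11844) - 346/(-716)) = √(15162 - 346*(-1/716)) = √(15162 + 173/358) = √(5428169/358) = √1943284502/358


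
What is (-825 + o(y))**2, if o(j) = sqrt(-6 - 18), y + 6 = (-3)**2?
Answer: 680601 - 3300*I*sqrt(6) ≈ 6.806e+5 - 8083.3*I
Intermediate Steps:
y = 3 (y = -6 + (-3)**2 = -6 + 9 = 3)
o(j) = 2*I*sqrt(6) (o(j) = sqrt(-24) = 2*I*sqrt(6))
(-825 + o(y))**2 = (-825 + 2*I*sqrt(6))**2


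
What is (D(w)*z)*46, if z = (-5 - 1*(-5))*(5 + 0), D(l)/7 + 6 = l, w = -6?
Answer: 0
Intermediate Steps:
D(l) = -42 + 7*l
z = 0 (z = (-5 + 5)*5 = 0*5 = 0)
(D(w)*z)*46 = ((-42 + 7*(-6))*0)*46 = ((-42 - 42)*0)*46 = -84*0*46 = 0*46 = 0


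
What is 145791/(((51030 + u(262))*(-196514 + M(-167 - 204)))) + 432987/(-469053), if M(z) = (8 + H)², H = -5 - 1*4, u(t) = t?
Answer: -1454793415430525/1575946908399396 ≈ -0.92312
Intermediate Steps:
H = -9 (H = -5 - 4 = -9)
M(z) = 1 (M(z) = (8 - 9)² = (-1)² = 1)
145791/(((51030 + u(262))*(-196514 + M(-167 - 204)))) + 432987/(-469053) = 145791/(((51030 + 262)*(-196514 + 1))) + 432987/(-469053) = 145791/((51292*(-196513))) + 432987*(-1/469053) = 145791/(-10079544796) - 144329/156351 = 145791*(-1/10079544796) - 144329/156351 = -145791/10079544796 - 144329/156351 = -1454793415430525/1575946908399396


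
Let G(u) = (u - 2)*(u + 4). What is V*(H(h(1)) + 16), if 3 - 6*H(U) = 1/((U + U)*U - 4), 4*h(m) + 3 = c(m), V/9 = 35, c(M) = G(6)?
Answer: 1985325/382 ≈ 5197.2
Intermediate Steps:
G(u) = (-2 + u)*(4 + u)
c(M) = 40 (c(M) = -8 + 6² + 2*6 = -8 + 36 + 12 = 40)
V = 315 (V = 9*35 = 315)
h(m) = 37/4 (h(m) = -¾ + (¼)*40 = -¾ + 10 = 37/4)
H(U) = ½ - 1/(6*(-4 + 2*U²)) (H(U) = ½ - 1/(6*((U + U)*U - 4)) = ½ - 1/(6*((2*U)*U - 4)) = ½ - 1/(6*(2*U² - 4)) = ½ - 1/(6*(-4 + 2*U²)))
V*(H(h(1)) + 16) = 315*((-13 + 6*(37/4)²)/(12*(-2 + (37/4)²)) + 16) = 315*((-13 + 6*(1369/16))/(12*(-2 + 1369/16)) + 16) = 315*((-13 + 4107/8)/(12*(1337/16)) + 16) = 315*((1/12)*(16/1337)*(4003/8) + 16) = 315*(4003/8022 + 16) = 315*(132355/8022) = 1985325/382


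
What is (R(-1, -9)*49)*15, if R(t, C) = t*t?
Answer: 735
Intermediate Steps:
R(t, C) = t**2
(R(-1, -9)*49)*15 = ((-1)**2*49)*15 = (1*49)*15 = 49*15 = 735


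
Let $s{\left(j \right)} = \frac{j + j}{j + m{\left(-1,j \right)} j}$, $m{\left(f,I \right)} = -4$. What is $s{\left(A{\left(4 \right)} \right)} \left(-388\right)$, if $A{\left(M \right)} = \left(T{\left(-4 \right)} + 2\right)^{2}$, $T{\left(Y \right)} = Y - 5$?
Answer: $\frac{776}{3} \approx 258.67$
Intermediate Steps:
$T{\left(Y \right)} = -5 + Y$ ($T{\left(Y \right)} = Y - 5 = -5 + Y$)
$A{\left(M \right)} = 49$ ($A{\left(M \right)} = \left(\left(-5 - 4\right) + 2\right)^{2} = \left(-9 + 2\right)^{2} = \left(-7\right)^{2} = 49$)
$s{\left(j \right)} = - \frac{2}{3}$ ($s{\left(j \right)} = \frac{j + j}{j - 4 j} = \frac{2 j}{\left(-3\right) j} = 2 j \left(- \frac{1}{3 j}\right) = - \frac{2}{3}$)
$s{\left(A{\left(4 \right)} \right)} \left(-388\right) = \left(- \frac{2}{3}\right) \left(-388\right) = \frac{776}{3}$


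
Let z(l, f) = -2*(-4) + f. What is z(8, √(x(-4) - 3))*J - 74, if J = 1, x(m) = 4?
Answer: -65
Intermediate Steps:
z(l, f) = 8 + f
z(8, √(x(-4) - 3))*J - 74 = (8 + √(4 - 3))*1 - 74 = (8 + √1)*1 - 74 = (8 + 1)*1 - 74 = 9*1 - 74 = 9 - 74 = -65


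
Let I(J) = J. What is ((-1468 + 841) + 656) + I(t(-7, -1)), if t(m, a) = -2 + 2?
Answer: 29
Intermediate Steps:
t(m, a) = 0
((-1468 + 841) + 656) + I(t(-7, -1)) = ((-1468 + 841) + 656) + 0 = (-627 + 656) + 0 = 29 + 0 = 29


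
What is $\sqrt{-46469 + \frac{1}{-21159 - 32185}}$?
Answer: $\frac{i \sqrt{8264460351558}}{13336} \approx 215.57 i$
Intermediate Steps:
$\sqrt{-46469 + \frac{1}{-21159 - 32185}} = \sqrt{-46469 + \frac{1}{-53344}} = \sqrt{-46469 - \frac{1}{53344}} = \sqrt{- \frac{2478842337}{53344}} = \frac{i \sqrt{8264460351558}}{13336}$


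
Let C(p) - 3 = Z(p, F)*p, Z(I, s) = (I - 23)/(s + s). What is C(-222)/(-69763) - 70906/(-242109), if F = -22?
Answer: 115393711177/371585503674 ≈ 0.31054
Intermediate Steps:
Z(I, s) = (-23 + I)/(2*s) (Z(I, s) = (-23 + I)/((2*s)) = (-23 + I)*(1/(2*s)) = (-23 + I)/(2*s))
C(p) = 3 + p*(23/44 - p/44) (C(p) = 3 + ((½)*(-23 + p)/(-22))*p = 3 + ((½)*(-1/22)*(-23 + p))*p = 3 + (23/44 - p/44)*p = 3 + p*(23/44 - p/44))
C(-222)/(-69763) - 70906/(-242109) = (3 + (1/44)*(-222)*(23 - 1*(-222)))/(-69763) - 70906/(-242109) = (3 + (1/44)*(-222)*(23 + 222))*(-1/69763) - 70906*(-1/242109) = (3 + (1/44)*(-222)*245)*(-1/69763) + 70906/242109 = (3 - 27195/22)*(-1/69763) + 70906/242109 = -27129/22*(-1/69763) + 70906/242109 = 27129/1534786 + 70906/242109 = 115393711177/371585503674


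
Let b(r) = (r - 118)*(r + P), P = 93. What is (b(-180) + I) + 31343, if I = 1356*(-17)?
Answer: 34217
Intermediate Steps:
I = -23052
b(r) = (-118 + r)*(93 + r) (b(r) = (r - 118)*(r + 93) = (-118 + r)*(93 + r))
(b(-180) + I) + 31343 = ((-10974 + (-180)² - 25*(-180)) - 23052) + 31343 = ((-10974 + 32400 + 4500) - 23052) + 31343 = (25926 - 23052) + 31343 = 2874 + 31343 = 34217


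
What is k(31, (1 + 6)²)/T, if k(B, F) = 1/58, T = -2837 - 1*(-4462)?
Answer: 1/94250 ≈ 1.0610e-5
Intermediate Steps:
T = 1625 (T = -2837 + 4462 = 1625)
k(B, F) = 1/58
k(31, (1 + 6)²)/T = (1/58)/1625 = (1/58)*(1/1625) = 1/94250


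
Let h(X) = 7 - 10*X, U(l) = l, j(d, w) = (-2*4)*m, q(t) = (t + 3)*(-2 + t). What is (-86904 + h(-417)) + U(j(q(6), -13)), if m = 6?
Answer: -82775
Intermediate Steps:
q(t) = (-2 + t)*(3 + t) (q(t) = (3 + t)*(-2 + t) = (-2 + t)*(3 + t))
j(d, w) = -48 (j(d, w) = -2*4*6 = -8*6 = -48)
(-86904 + h(-417)) + U(j(q(6), -13)) = (-86904 + (7 - 10*(-417))) - 48 = (-86904 + (7 + 4170)) - 48 = (-86904 + 4177) - 48 = -82727 - 48 = -82775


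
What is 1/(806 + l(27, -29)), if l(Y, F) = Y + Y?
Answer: 1/860 ≈ 0.0011628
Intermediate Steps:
l(Y, F) = 2*Y
1/(806 + l(27, -29)) = 1/(806 + 2*27) = 1/(806 + 54) = 1/860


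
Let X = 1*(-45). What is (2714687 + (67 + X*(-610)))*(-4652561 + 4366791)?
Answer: -783639637080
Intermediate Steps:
X = -45
(2714687 + (67 + X*(-610)))*(-4652561 + 4366791) = (2714687 + (67 - 45*(-610)))*(-4652561 + 4366791) = (2714687 + (67 + 27450))*(-285770) = (2714687 + 27517)*(-285770) = 2742204*(-285770) = -783639637080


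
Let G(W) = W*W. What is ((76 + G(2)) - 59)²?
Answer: 441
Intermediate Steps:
G(W) = W²
((76 + G(2)) - 59)² = ((76 + 2²) - 59)² = ((76 + 4) - 59)² = (80 - 59)² = 21² = 441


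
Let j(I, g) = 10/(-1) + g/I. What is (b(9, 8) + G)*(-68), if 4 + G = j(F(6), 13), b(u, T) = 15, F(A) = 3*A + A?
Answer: -629/6 ≈ -104.83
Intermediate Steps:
F(A) = 4*A
j(I, g) = -10 + g/I (j(I, g) = 10*(-1) + g/I = -10 + g/I)
G = -323/24 (G = -4 + (-10 + 13/((4*6))) = -4 + (-10 + 13/24) = -4 - 227/24 = -323/24 ≈ -13.458)
(b(9, 8) + G)*(-68) = (15 - 323/24)*(-68) = (37/24)*(-68) = -629/6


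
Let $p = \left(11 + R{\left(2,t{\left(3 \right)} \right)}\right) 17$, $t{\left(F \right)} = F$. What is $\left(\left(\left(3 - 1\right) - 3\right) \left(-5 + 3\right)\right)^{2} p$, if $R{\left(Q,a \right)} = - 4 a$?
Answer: $-68$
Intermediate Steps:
$p = -17$ ($p = \left(11 - 12\right) 17 = \left(-1\right) 17 = -17$)
$\left(\left(\left(3 - 1\right) - 3\right) \left(-5 + 3\right)\right)^{2} p = \left(\left(\left(3 - 1\right) - 3\right) \left(-5 + 3\right)\right)^{2} \left(-17\right) = \left(\left(\left(3 - 1\right) - 3\right) \left(-2\right)\right)^{2} \left(-17\right) = \left(\left(2 - 3\right) \left(-2\right)\right)^{2} \left(-17\right) = \left(\left(-1\right) \left(-2\right)\right)^{2} \left(-17\right) = 2^{2} \left(-17\right) = 4 \left(-17\right) = -68$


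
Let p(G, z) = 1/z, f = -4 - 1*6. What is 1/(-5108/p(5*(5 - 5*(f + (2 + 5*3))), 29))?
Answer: -1/148132 ≈ -6.7507e-6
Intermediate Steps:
f = -10 (f = -4 - 6 = -10)
1/(-5108/p(5*(5 - 5*(f + (2 + 5*3))), 29)) = 1/(-5108/(1/29)) = 1/(-5108/1/29) = 1/(-5108*29) = 1/(-148132) = -1/148132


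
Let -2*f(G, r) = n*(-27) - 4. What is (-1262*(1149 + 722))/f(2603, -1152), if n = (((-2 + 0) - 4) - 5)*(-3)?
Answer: -4722404/895 ≈ -5276.4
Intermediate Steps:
n = 33 (n = ((-2 - 4) - 5)*(-3) = (-6 - 5)*(-3) = -11*(-3) = 33)
f(G, r) = 895/2 (f(G, r) = -(33*(-27) - 4)/2 = -(-891 - 4)/2 = -1/2*(-895) = 895/2)
(-1262*(1149 + 722))/f(2603, -1152) = (-1262*(1149 + 722))/(895/2) = -1262*1871*(2/895) = -2361202*2/895 = -4722404/895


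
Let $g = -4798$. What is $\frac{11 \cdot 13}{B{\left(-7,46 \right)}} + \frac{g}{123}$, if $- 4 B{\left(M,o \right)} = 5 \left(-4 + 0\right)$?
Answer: $- \frac{6401}{615} \approx -10.408$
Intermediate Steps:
$B{\left(M,o \right)} = 5$ ($B{\left(M,o \right)} = - \frac{5 \left(-4 + 0\right)}{4} = - \frac{5 \left(-4\right)}{4} = \left(- \frac{1}{4}\right) \left(-20\right) = 5$)
$\frac{11 \cdot 13}{B{\left(-7,46 \right)}} + \frac{g}{123} = \frac{11 \cdot 13}{5} - \frac{4798}{123} = 143 \cdot \frac{1}{5} - \frac{4798}{123} = \frac{143}{5} - \frac{4798}{123} = - \frac{6401}{615}$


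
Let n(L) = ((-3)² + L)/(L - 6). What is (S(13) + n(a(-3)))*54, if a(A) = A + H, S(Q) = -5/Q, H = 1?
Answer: -3537/52 ≈ -68.019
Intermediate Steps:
a(A) = 1 + A (a(A) = A + 1 = 1 + A)
n(L) = (9 + L)/(-6 + L)
(S(13) + n(a(-3)))*54 = (-5/13 + (9 + (1 - 3))/(-6 + (1 - 3)))*54 = (-5*1/13 + (9 - 2)/(-6 - 2))*54 = (-5/13 + 7/(-8))*54 = (-5/13 - ⅛*7)*54 = (-5/13 - 7/8)*54 = -131/104*54 = -3537/52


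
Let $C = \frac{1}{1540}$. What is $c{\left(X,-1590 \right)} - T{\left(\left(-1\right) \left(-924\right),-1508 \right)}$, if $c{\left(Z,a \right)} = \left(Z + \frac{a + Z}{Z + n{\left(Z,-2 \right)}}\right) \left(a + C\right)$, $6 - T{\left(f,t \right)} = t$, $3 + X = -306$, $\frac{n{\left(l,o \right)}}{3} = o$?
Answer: $\frac{588257709}{1225} \approx 4.8021 \cdot 10^{5}$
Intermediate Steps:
$n{\left(l,o \right)} = 3 o$
$X = -309$ ($X = -3 - 306 = -309$)
$T{\left(f,t \right)} = 6 - t$
$C = \frac{1}{1540} \approx 0.00064935$
$c{\left(Z,a \right)} = \left(\frac{1}{1540} + a\right) \left(Z + \frac{Z + a}{-6 + Z}\right)$ ($c{\left(Z,a \right)} = \left(Z + \frac{a + Z}{Z + 3 \left(-2\right)}\right) \left(a + \frac{1}{1540}\right) = \left(Z + \frac{Z + a}{Z - 6}\right) \left(\frac{1}{1540} + a\right) = \left(Z + \frac{Z + a}{-6 + Z}\right) \left(\frac{1}{1540} + a\right) = \left(\frac{1}{1540} + a\right) \left(Z + \frac{Z + a}{-6 + Z}\right)$)
$c{\left(X,-1590 \right)} - T{\left(\left(-1\right) \left(-924\right),-1508 \right)} = \frac{\left(-1590\right)^{2} - - \frac{309}{308} + \frac{1}{1540} \left(-1590\right) + \frac{\left(-309\right)^{2}}{1540} - 1590 \left(-309\right)^{2} - \left(-1545\right) \left(-1590\right)}{-6 - 309} - \left(6 - -1508\right) = \frac{2528100 + \frac{309}{308} - \frac{159}{154} + \frac{1}{1540} \cdot 95481 - 151814790 - 2456550}{-315} - \left(6 + 1508\right) = - \frac{2528100 + \frac{309}{308} - \frac{159}{154} + \frac{95481}{1540} - 151814790 - 2456550}{315} - 1514 = \left(- \frac{1}{315}\right) \left(- \frac{5311011231}{35}\right) - 1514 = \frac{590112359}{1225} - 1514 = \frac{588257709}{1225}$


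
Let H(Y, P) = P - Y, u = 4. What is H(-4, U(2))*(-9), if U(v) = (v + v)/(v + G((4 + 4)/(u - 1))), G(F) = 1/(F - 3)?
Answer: 0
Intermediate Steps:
G(F) = 1/(-3 + F)
U(v) = 2*v/(-3 + v) (U(v) = (v + v)/(v + 1/(-3 + (4 + 4)/(4 - 1))) = (2*v)/(v + 1/(-3 + 8/3)) = (2*v)/(v + 1/(-⅓)) = (2*v)/(v - 3) = (2*v)/(-3 + v) = 2*v/(-3 + v))
H(-4, U(2))*(-9) = (2*2/(-3 + 2) - 1*(-4))*(-9) = (2*2/(-1) + 4)*(-9) = (2*2*(-1) + 4)*(-9) = (-4 + 4)*(-9) = 0*(-9) = 0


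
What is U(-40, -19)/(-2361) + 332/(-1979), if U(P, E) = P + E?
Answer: -667091/4672419 ≈ -0.14277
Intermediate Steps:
U(P, E) = E + P
U(-40, -19)/(-2361) + 332/(-1979) = (-19 - 40)/(-2361) + 332/(-1979) = -59*(-1/2361) + 332*(-1/1979) = 59/2361 - 332/1979 = -667091/4672419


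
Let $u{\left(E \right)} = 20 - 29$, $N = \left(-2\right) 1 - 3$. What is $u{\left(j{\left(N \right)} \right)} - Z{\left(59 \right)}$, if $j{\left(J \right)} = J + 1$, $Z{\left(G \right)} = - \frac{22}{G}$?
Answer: $- \frac{509}{59} \approx -8.6271$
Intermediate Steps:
$N = -5$ ($N = -2 - 3 = -5$)
$j{\left(J \right)} = 1 + J$
$u{\left(E \right)} = -9$
$u{\left(j{\left(N \right)} \right)} - Z{\left(59 \right)} = -9 - - \frac{22}{59} = -9 + \frac{22}{59} = - \frac{509}{59}$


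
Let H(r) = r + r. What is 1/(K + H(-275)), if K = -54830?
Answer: -1/55380 ≈ -1.8057e-5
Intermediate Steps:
H(r) = 2*r
1/(K + H(-275)) = 1/(-54830 + 2*(-275)) = 1/(-54830 - 550) = 1/(-55380) = -1/55380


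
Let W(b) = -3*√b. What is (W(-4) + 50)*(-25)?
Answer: -1250 + 150*I ≈ -1250.0 + 150.0*I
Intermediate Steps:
(W(-4) + 50)*(-25) = (-6*I + 50)*(-25) = (50 - 6*I)*(-25) = -1250 + 150*I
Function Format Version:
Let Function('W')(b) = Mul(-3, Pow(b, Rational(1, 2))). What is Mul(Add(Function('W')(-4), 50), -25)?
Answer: Add(-1250, Mul(150, I)) ≈ Add(-1250.0, Mul(150.00, I))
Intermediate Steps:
Mul(Add(Function('W')(-4), 50), -25) = Mul(Add(Mul(-3, Pow(-4, Rational(1, 2))), 50), -25) = Mul(Add(Mul(-3, Mul(2, I)), 50), -25) = Mul(Add(Mul(-6, I), 50), -25) = Mul(Add(50, Mul(-6, I)), -25) = Add(-1250, Mul(150, I))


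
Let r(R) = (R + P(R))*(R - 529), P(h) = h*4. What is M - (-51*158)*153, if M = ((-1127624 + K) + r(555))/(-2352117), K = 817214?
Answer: 966621377506/784039 ≈ 1.2329e+6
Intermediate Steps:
P(h) = 4*h
r(R) = 5*R*(-529 + R) (r(R) = (R + 4*R)*(R - 529) = (5*R)*(-529 + R) = 5*R*(-529 + R))
M = 79420/784039 (M = ((-1127624 + 817214) + 5*555*(-529 + 555))/(-2352117) = (-310410 + 5*555*26)*(-1/2352117) = (-310410 + 72150)*(-1/2352117) = -238260*(-1/2352117) = 79420/784039 ≈ 0.10130)
M - (-51*158)*153 = 79420/784039 - (-51*158)*153 = 79420/784039 - (-8058)*153 = 79420/784039 - 1*(-1232874) = 79420/784039 + 1232874 = 966621377506/784039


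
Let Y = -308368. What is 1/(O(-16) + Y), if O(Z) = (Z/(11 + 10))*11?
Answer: -21/6475904 ≈ -3.2428e-6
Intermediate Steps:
O(Z) = 11*Z/21 (O(Z) = (Z/21)*11 = 11*Z/21)
1/(O(-16) + Y) = 1/((11/21)*(-16) - 308368) = 1/(-176/21 - 308368) = 1/(-6475904/21) = -21/6475904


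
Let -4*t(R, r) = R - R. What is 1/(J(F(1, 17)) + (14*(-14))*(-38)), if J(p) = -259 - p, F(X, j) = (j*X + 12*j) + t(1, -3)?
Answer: 1/6968 ≈ 0.00014351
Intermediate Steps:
t(R, r) = 0 (t(R, r) = -(R - R)/4 = -¼*0 = 0)
F(X, j) = 12*j + X*j (F(X, j) = (j*X + 12*j) + 0 = (X*j + 12*j) + 0 = (12*j + X*j) + 0 = 12*j + X*j)
1/(J(F(1, 17)) + (14*(-14))*(-38)) = 1/((-259 - 17*(12 + 1)) + (14*(-14))*(-38)) = 1/((-259 - 17*13) - 196*(-38)) = 1/((-259 - 1*221) + 7448) = 1/((-259 - 221) + 7448) = 1/(-480 + 7448) = 1/6968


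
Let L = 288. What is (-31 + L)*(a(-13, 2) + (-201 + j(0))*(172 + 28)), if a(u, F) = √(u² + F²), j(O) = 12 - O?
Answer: -9714600 + 257*√173 ≈ -9.7112e+6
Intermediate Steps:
a(u, F) = √(F² + u²)
(-31 + L)*(a(-13, 2) + (-201 + j(0))*(172 + 28)) = (-31 + 288)*(√(2² + (-13)²) + (-201 + (12 - 1*0))*(172 + 28)) = 257*(√(4 + 169) + (-201 + (12 + 0))*200) = 257*(√173 + (-201 + 12)*200) = 257*(√173 - 189*200) = 257*(√173 - 37800) = 257*(-37800 + √173) = -9714600 + 257*√173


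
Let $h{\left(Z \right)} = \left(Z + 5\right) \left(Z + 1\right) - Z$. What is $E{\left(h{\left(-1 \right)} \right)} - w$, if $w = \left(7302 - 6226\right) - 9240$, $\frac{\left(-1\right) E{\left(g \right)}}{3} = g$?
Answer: $8161$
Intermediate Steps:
$h{\left(Z \right)} = - Z + \left(1 + Z\right) \left(5 + Z\right)$ ($h{\left(Z \right)} = \left(5 + Z\right) \left(1 + Z\right) - Z = \left(1 + Z\right) \left(5 + Z\right) - Z = - Z + \left(1 + Z\right) \left(5 + Z\right)$)
$E{\left(g \right)} = - 3 g$
$w = -8164$ ($w = 1076 - 9240 = -8164$)
$E{\left(h{\left(-1 \right)} \right)} - w = - 3 \left(5 + \left(-1\right)^{2} + 5 \left(-1\right)\right) - -8164 = - 3 \left(5 + 1 - 5\right) + 8164 = \left(-3\right) 1 + 8164 = -3 + 8164 = 8161$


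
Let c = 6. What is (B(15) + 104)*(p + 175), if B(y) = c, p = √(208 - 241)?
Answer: 19250 + 110*I*√33 ≈ 19250.0 + 631.9*I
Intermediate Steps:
p = I*√33 (p = √(-33) = I*√33 ≈ 5.7446*I)
B(y) = 6
(B(15) + 104)*(p + 175) = (6 + 104)*(I*√33 + 175) = 110*(175 + I*√33) = 19250 + 110*I*√33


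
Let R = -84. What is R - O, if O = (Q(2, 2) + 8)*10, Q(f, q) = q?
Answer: -184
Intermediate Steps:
O = 100 (O = (2 + 8)*10 = 10*10 = 100)
R - O = -84 - 1*100 = -84 - 100 = -184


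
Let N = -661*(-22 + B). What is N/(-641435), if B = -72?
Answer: -62134/641435 ≈ -0.096867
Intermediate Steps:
N = 62134 (N = -661*(-22 - 72) = -661*(-94) = 62134)
N/(-641435) = 62134/(-641435) = 62134*(-1/641435) = -62134/641435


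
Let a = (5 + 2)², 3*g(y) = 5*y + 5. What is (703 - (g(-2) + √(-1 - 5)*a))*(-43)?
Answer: -90902/3 + 2107*I*√6 ≈ -30301.0 + 5161.1*I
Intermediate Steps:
g(y) = 5/3 + 5*y/3 (g(y) = (5*y + 5)/3 = (5 + 5*y)/3 = 5/3 + 5*y/3)
a = 49 (a = 7² = 49)
(703 - (g(-2) + √(-1 - 5)*a))*(-43) = (703 - ((5/3 + (5/3)*(-2)) + √(-1 - 5)*49))*(-43) = (703 - ((5/3 - 10/3) + √(-6)*49))*(-43) = (703 - (-5/3 + (I*√6)*49))*(-43) = (703 - (-5/3 + 49*I*√6))*(-43) = (703 + (5/3 - 49*I*√6))*(-43) = (2114/3 - 49*I*√6)*(-43) = -90902/3 + 2107*I*√6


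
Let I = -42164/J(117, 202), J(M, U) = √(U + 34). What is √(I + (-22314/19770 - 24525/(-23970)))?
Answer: √(-10184210680887770 - 34484839454436567800*√59)/310659190 ≈ 52.39*I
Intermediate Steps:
J(M, U) = √(34 + U)
I = -21082*√59/59 (I = -42164/√(34 + 202) = -42164*√59/118 = -21082*√59/59 ≈ -2744.6)
√(I + (-22314/19770 - 24525/(-23970))) = √(-21082*√59/59 + (-22314/19770 - 24525/(-23970))) = √(-21082*√59/59 + (-22314*1/19770 - 24525*(-1/23970))) = √(-21082*√59/59 + (-3719/3295 + 1635/1598)) = √(-21082*√59/59 - 555637/5265410) = √(-555637/5265410 - 21082*√59/59)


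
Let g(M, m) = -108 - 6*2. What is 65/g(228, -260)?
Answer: -13/24 ≈ -0.54167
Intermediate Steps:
g(M, m) = -120 (g(M, m) = -108 - 12 = -120)
65/g(228, -260) = 65/(-120) = 65*(-1/120) = -13/24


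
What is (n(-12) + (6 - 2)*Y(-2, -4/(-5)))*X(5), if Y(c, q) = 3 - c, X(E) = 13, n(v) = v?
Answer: 104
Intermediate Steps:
(n(-12) + (6 - 2)*Y(-2, -4/(-5)))*X(5) = (-12 + (6 - 2)*(3 - 1*(-2)))*13 = (-12 + 4*(3 + 2))*13 = (-12 + 4*5)*13 = (-12 + 20)*13 = 8*13 = 104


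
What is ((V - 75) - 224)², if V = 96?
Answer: 41209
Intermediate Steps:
((V - 75) - 224)² = ((96 - 75) - 224)² = (21 - 224)² = (-203)² = 41209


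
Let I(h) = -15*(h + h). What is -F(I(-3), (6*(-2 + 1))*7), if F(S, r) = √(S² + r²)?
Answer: -6*√274 ≈ -99.318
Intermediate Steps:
I(h) = -30*h
-F(I(-3), (6*(-2 + 1))*7) = -√((-30*(-3))² + ((6*(-2 + 1))*7)²) = -√(90² + ((6*(-1))*7)²) = -√(8100 + (-6*7)²) = -√(8100 + (-42)²) = -√(8100 + 1764) = -√9864 = -6*√274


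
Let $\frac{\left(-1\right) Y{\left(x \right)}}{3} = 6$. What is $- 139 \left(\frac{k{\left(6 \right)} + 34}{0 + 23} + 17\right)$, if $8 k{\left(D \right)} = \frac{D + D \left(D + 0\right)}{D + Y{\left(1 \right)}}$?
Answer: $- \frac{944227}{368} \approx -2565.8$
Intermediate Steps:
$Y{\left(x \right)} = -18$ ($Y{\left(x \right)} = \left(-3\right) 6 = -18$)
$k{\left(D \right)} = \frac{D + D^{2}}{8 \left(-18 + D\right)}$ ($k{\left(D \right)} = \frac{\left(D + D \left(D + 0\right)\right) \frac{1}{D - 18}}{8} = \frac{\left(D + D D\right) \frac{1}{-18 + D}}{8} = \frac{\left(D + D^{2}\right) \frac{1}{-18 + D}}{8} = \frac{\frac{1}{-18 + D} \left(D + D^{2}\right)}{8} = \frac{D + D^{2}}{8 \left(-18 + D\right)}$)
$- 139 \left(\frac{k{\left(6 \right)} + 34}{0 + 23} + 17\right) = - 139 \left(\frac{\frac{1}{8} \cdot 6 \frac{1}{-18 + 6} \left(1 + 6\right) + 34}{0 + 23} + 17\right) = - 139 \left(\frac{\frac{1}{8} \cdot 6 \frac{1}{-12} \cdot 7 + 34}{23} + 17\right) = - 139 \left(\left(\frac{1}{8} \cdot 6 \left(- \frac{1}{12}\right) 7 + 34\right) \frac{1}{23} + 17\right) = - 139 \left(\left(- \frac{7}{16} + 34\right) \frac{1}{23} + 17\right) = - 139 \left(\frac{537}{16} \cdot \frac{1}{23} + 17\right) = - 139 \left(\frac{537}{368} + 17\right) = \left(-139\right) \frac{6793}{368} = - \frac{944227}{368}$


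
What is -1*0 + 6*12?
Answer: 72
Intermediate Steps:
-1*0 + 6*12 = 0 + 72 = 72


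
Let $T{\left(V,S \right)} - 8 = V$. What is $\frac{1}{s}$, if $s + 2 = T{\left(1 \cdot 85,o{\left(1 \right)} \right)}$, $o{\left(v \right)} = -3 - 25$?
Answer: $\frac{1}{91} \approx 0.010989$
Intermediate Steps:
$o{\left(v \right)} = -28$ ($o{\left(v \right)} = -3 - 25 = -28$)
$T{\left(V,S \right)} = 8 + V$
$s = 91$ ($s = -2 + \left(8 + 1 \cdot 85\right) = -2 + \left(8 + 85\right) = -2 + 93 = 91$)
$\frac{1}{s} = \frac{1}{91}$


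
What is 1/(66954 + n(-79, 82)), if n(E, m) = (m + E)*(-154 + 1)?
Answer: 1/66495 ≈ 1.5039e-5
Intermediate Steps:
n(E, m) = -153*E - 153*m (n(E, m) = (E + m)*(-153) = -153*E - 153*m)
1/(66954 + n(-79, 82)) = 1/(66954 + (-153*(-79) - 153*82)) = 1/(66954 + (12087 - 12546)) = 1/(66954 - 459) = 1/66495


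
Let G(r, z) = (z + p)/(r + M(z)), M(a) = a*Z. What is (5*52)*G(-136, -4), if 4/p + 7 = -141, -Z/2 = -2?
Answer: 9685/1406 ≈ 6.8883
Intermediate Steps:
Z = 4 (Z = -2*(-2) = 4)
p = -1/37 (p = 4/(-7 - 141) = 4/(-148) = 4*(-1/148) = -1/37 ≈ -0.027027)
M(a) = 4*a (M(a) = a*4 = 4*a)
G(r, z) = (-1/37 + z)/(r + 4*z) (G(r, z) = (z - 1/37)/(r + 4*z) = (-1/37 + z)/(r + 4*z))
(5*52)*G(-136, -4) = (5*52)*((-1/37 - 4)/(-136 + 4*(-4))) = 260*(-149/37/(-136 - 16)) = 260*(-149/37/(-152)) = 260*(-1/152*(-149/37)) = 260*(149/5624) = 9685/1406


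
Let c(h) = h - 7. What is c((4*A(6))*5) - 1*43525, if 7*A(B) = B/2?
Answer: -304664/7 ≈ -43523.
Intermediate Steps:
A(B) = B/14 (A(B) = (B/2)/7 = B/14)
c(h) = -7 + h
c((4*A(6))*5) - 1*43525 = (-7 + (4*((1/14)*6))*5) - 1*43525 = (-7 + (4*(3/7))*5) - 43525 = (-7 + (12/7)*5) - 43525 = (-7 + 60/7) - 43525 = 11/7 - 43525 = -304664/7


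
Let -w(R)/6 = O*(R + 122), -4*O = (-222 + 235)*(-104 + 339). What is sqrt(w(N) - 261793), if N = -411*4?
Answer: I*sqrt(7236358) ≈ 2690.0*I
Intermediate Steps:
O = -3055/4 (O = -(-222 + 235)*(-104 + 339)/4 = -13*235/4 = -1/4*3055 = -3055/4 ≈ -763.75)
N = -1644
w(R) = 559065 + 9165*R/2 (w(R) = -(-9165)*(R + 122)/2 = -(-9165)*(122 + R)/2 = -6*(-186355/2 - 3055*R/4) = 559065 + 9165*R/2)
sqrt(w(N) - 261793) = sqrt((559065 + (9165/2)*(-1644)) - 261793) = sqrt((559065 - 7533630) - 261793) = sqrt(-6974565 - 261793) = sqrt(-7236358) = I*sqrt(7236358)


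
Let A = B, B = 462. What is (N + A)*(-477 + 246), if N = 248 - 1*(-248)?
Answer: -221298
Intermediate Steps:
N = 496 (N = 248 + 248 = 496)
A = 462
(N + A)*(-477 + 246) = (496 + 462)*(-477 + 246) = 958*(-231) = -221298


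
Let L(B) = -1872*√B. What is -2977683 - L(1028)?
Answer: -2977683 + 3744*√257 ≈ -2.9177e+6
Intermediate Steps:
-2977683 - L(1028) = -2977683 - (-1872)*√1028 = -2977683 - (-1872)*2*√257 = -2977683 - (-3744)*√257 = -2977683 + 3744*√257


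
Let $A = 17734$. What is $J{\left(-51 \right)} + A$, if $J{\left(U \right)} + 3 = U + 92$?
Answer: $17772$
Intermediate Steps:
$J{\left(U \right)} = 89 + U$ ($J{\left(U \right)} = -3 + \left(U + 92\right) = -3 + \left(92 + U\right) = 89 + U$)
$J{\left(-51 \right)} + A = \left(89 - 51\right) + 17734 = 38 + 17734 = 17772$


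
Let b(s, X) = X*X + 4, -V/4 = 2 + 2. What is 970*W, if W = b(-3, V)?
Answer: 252200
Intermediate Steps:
V = -16 (V = -4*(2 + 2) = -4*4 = -16)
b(s, X) = 4 + X² (b(s, X) = X² + 4 = 4 + X²)
W = 260 (W = 4 + (-16)² = 4 + 256 = 260)
970*W = 970*260 = 252200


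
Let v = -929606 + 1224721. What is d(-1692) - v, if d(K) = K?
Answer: -296807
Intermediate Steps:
v = 295115
d(-1692) - v = -1692 - 1*295115 = -1692 - 295115 = -296807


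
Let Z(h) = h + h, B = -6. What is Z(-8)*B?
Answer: 96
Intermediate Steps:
Z(h) = 2*h
Z(-8)*B = (2*(-8))*(-6) = -16*(-6) = 96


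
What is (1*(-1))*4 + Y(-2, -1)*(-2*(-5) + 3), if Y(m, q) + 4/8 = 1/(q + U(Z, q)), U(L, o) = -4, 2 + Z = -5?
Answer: -131/10 ≈ -13.100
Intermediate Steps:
Z = -7 (Z = -2 - 5 = -7)
Y(m, q) = -½ + 1/(-4 + q) (Y(m, q) = -½ + 1/(q - 4) = -½ + 1/(-4 + q))
(1*(-1))*4 + Y(-2, -1)*(-2*(-5) + 3) = (1*(-1))*4 + ((6 - 1*(-1))/(2*(-4 - 1)))*(-2*(-5) + 3) = -1*4 + ((½)*(6 + 1)/(-5))*(10 + 3) = -4 + ((½)*(-⅕)*7)*13 = -4 - 7/10*13 = -4 - 91/10 = -131/10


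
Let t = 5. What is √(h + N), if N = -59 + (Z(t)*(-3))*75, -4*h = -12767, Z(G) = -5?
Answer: √17031/2 ≈ 65.251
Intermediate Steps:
h = 12767/4 (h = -¼*(-12767) = 12767/4 ≈ 3191.8)
N = 1066 (N = -59 - 5*(-3)*75 = -59 + 15*75 = -59 + 1125 = 1066)
√(h + N) = √(12767/4 + 1066) = √(17031/4) = √17031/2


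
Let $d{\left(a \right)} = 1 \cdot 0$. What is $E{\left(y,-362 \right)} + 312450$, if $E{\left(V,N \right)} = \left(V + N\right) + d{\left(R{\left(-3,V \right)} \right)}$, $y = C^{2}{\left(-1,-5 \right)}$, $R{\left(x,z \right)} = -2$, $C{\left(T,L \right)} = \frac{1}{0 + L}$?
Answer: $\frac{7802201}{25} \approx 3.1209 \cdot 10^{5}$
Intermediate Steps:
$C{\left(T,L \right)} = \frac{1}{L}$
$d{\left(a \right)} = 0$
$y = \frac{1}{25}$ ($y = \left(\frac{1}{-5}\right)^{2} = \left(- \frac{1}{5}\right)^{2} = \frac{1}{25} \approx 0.04$)
$E{\left(V,N \right)} = N + V$ ($E{\left(V,N \right)} = \left(V + N\right) + 0 = \left(N + V\right) + 0 = N + V$)
$E{\left(y,-362 \right)} + 312450 = \left(-362 + \frac{1}{25}\right) + 312450 = - \frac{9049}{25} + 312450 = \frac{7802201}{25}$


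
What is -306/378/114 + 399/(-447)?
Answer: -320935/356706 ≈ -0.89972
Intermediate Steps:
-306/378/114 + 399/(-447) = -306*1/378*(1/114) + 399*(-1/447) = -17/21*1/114 - 133/149 = -17/2394 - 133/149 = -320935/356706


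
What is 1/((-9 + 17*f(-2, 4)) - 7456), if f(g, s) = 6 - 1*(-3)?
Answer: -1/7312 ≈ -0.00013676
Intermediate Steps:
f(g, s) = 9 (f(g, s) = 6 + 3 = 9)
1/((-9 + 17*f(-2, 4)) - 7456) = 1/((-9 + 17*9) - 7456) = 1/((-9 + 153) - 7456) = 1/(144 - 7456) = 1/(-7312) = -1/7312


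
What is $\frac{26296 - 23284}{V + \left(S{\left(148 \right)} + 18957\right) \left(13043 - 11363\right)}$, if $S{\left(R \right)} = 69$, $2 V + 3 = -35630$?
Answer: $\frac{6024}{63891727} \approx 9.4285 \cdot 10^{-5}$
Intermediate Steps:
$V = - \frac{35633}{2}$ ($V = - \frac{3}{2} + \frac{1}{2} \left(-35630\right) = - \frac{3}{2} - 17815 = - \frac{35633}{2} \approx -17817.0$)
$\frac{26296 - 23284}{V + \left(S{\left(148 \right)} + 18957\right) \left(13043 - 11363\right)} = \frac{26296 - 23284}{- \frac{35633}{2} + \left(69 + 18957\right) \left(13043 - 11363\right)} = \frac{3012}{- \frac{35633}{2} + 19026 \cdot 1680} = \frac{3012}{- \frac{35633}{2} + 31963680} = \frac{3012}{\frac{63891727}{2}} = 3012 \cdot \frac{2}{63891727} = \frac{6024}{63891727}$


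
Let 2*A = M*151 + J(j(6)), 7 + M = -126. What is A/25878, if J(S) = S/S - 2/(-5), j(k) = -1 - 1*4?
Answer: -25102/64695 ≈ -0.38801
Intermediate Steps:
M = -133 (M = -7 - 126 = -133)
j(k) = -5 (j(k) = -1 - 4 = -5)
J(S) = 7/5 (J(S) = 1 - 2*(-⅕) = 1 + ⅖ = 7/5)
A = -50204/5 (A = (-133*151 + 7/5)/2 = (-20083 + 7/5)/2 = (½)*(-100408/5) = -50204/5 ≈ -10041.)
A/25878 = -50204/5/25878 = -50204/5*1/25878 = -25102/64695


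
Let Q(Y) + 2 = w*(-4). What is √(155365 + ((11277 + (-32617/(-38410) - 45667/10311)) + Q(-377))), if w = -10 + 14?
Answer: √26134753815498135920070/396045510 ≈ 408.19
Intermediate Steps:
w = 4
Q(Y) = -18 (Q(Y) = -2 + 4*(-4) = -2 - 16 = -18)
√(155365 + ((11277 + (-32617/(-38410) - 45667/10311)) + Q(-377))) = √(155365 + ((11277 + (-32617/(-38410) - 45667/10311)) - 18)) = √(155365 + ((11277 + (-32617*(-1/38410) - 45667*1/10311)) - 18)) = √(155365 + ((11277 + (32617/38410 - 45667/10311)) - 18)) = √(155365 + ((11277 - 1417755583/396045510) - 18)) = √(155365 + (4464787460687/396045510 - 18)) = √(155365 + 4457658641507/396045510) = √(65989269302657/396045510) = √26134753815498135920070/396045510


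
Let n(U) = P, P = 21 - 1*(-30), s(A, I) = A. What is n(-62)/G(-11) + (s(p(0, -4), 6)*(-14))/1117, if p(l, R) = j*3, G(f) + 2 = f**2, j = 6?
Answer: 1587/7819 ≈ 0.20297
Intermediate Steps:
G(f) = -2 + f**2
p(l, R) = 18 (p(l, R) = 6*3 = 18)
P = 51 (P = 21 + 30 = 51)
n(U) = 51
n(-62)/G(-11) + (s(p(0, -4), 6)*(-14))/1117 = 51/(-2 + (-11)**2) + (18*(-14))/1117 = 51/(-2 + 121) - 252*1/1117 = 51/119 - 252/1117 = 51*(1/119) - 252/1117 = 3/7 - 252/1117 = 1587/7819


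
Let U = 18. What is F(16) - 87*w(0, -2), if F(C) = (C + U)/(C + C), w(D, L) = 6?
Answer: -8335/16 ≈ -520.94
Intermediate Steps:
F(C) = (18 + C)/(2*C) (F(C) = (C + 18)/(C + C) = (18 + C)/((2*C)) = (18 + C)*(1/(2*C)) = (18 + C)/(2*C))
F(16) - 87*w(0, -2) = (1/2)*(18 + 16)/16 - 87*6 = (1/2)*(1/16)*34 - 522 = 17/16 - 522 = -8335/16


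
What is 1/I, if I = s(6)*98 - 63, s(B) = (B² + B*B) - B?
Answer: 1/6405 ≈ 0.00015613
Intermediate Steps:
s(B) = -B + 2*B² (s(B) = (B² + B²) - B = 2*B² - B = -B + 2*B²)
I = 6405 (I = (6*(-1 + 2*6))*98 - 63 = (6*(-1 + 12))*98 - 63 = (6*11)*98 - 63 = 66*98 - 63 = 6468 - 63 = 6405)
1/I = 1/6405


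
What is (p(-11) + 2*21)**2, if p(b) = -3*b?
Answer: 5625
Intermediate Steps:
(p(-11) + 2*21)**2 = (-3*(-11) + 2*21)**2 = (33 + 42)**2 = 75**2 = 5625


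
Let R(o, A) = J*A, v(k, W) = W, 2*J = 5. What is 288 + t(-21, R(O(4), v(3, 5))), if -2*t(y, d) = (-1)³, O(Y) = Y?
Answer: 577/2 ≈ 288.50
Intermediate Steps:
J = 5/2 (J = (½)*5 = 5/2 ≈ 2.5000)
R(o, A) = 5*A/2
t(y, d) = ½ (t(y, d) = -½*(-1)³ = -½*(-1) = ½)
288 + t(-21, R(O(4), v(3, 5))) = 288 + ½ = 577/2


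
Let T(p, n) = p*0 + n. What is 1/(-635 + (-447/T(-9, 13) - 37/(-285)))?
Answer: -3705/2479589 ≈ -0.0014942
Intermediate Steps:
T(p, n) = n (T(p, n) = 0 + n = n)
1/(-635 + (-447/T(-9, 13) - 37/(-285))) = 1/(-635 + (-447/13 - 37/(-285))) = 1/(-635 + (-447*1/13 - 37*(-1/285))) = 1/(-635 + (-447/13 + 37/285)) = 1/(-635 - 126914/3705) = 1/(-2479589/3705) = -3705/2479589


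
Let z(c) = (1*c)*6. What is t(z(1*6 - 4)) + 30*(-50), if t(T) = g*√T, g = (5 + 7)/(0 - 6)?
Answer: -1500 - 4*√3 ≈ -1506.9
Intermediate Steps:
z(c) = 6*c (z(c) = c*6 = 6*c)
g = -2 (g = 12/(-6) = 12*(-⅙) = -2)
t(T) = -2*√T
t(z(1*6 - 4)) + 30*(-50) = -2*√6*√(1*6 - 4) + 30*(-50) = -2*√6*√(6 - 4) - 1500 = -2*2*√3 - 1500 = -4*√3 - 1500 = -1500 - 4*√3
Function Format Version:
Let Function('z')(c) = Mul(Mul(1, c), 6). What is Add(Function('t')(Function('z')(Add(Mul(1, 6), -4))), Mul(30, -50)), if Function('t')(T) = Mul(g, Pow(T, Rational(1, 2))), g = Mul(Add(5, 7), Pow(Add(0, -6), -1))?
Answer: Add(-1500, Mul(-4, Pow(3, Rational(1, 2)))) ≈ -1506.9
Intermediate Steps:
Function('z')(c) = Mul(6, c) (Function('z')(c) = Mul(c, 6) = Mul(6, c))
g = -2 (g = Mul(12, Pow(-6, -1)) = Mul(12, Rational(-1, 6)) = -2)
Function('t')(T) = Mul(-2, Pow(T, Rational(1, 2)))
Add(Function('t')(Function('z')(Add(Mul(1, 6), -4))), Mul(30, -50)) = Add(Mul(-2, Pow(Mul(6, Add(Mul(1, 6), -4)), Rational(1, 2))), Mul(30, -50)) = Add(Mul(-2, Pow(Mul(6, Add(6, -4)), Rational(1, 2))), -1500) = Add(Mul(-2, Pow(Mul(6, 2), Rational(1, 2))), -1500) = Add(Mul(-2, Pow(12, Rational(1, 2))), -1500) = Add(Mul(-2, Mul(2, Pow(3, Rational(1, 2)))), -1500) = Add(Mul(-4, Pow(3, Rational(1, 2))), -1500) = Add(-1500, Mul(-4, Pow(3, Rational(1, 2))))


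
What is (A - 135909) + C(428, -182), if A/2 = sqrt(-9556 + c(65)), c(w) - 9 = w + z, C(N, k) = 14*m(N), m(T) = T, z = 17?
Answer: -129917 + 2*I*sqrt(9465) ≈ -1.2992e+5 + 194.58*I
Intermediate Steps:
C(N, k) = 14*N
c(w) = 26 + w (c(w) = 9 + (w + 17) = 9 + (17 + w) = 26 + w)
A = 2*I*sqrt(9465) (A = 2*sqrt(-9556 + (26 + 65)) = 2*sqrt(-9556 + 91) = 2*sqrt(-9465) = 2*(I*sqrt(9465)) = 2*I*sqrt(9465) ≈ 194.58*I)
(A - 135909) + C(428, -182) = (2*I*sqrt(9465) - 135909) + 14*428 = (-135909 + 2*I*sqrt(9465)) + 5992 = -129917 + 2*I*sqrt(9465)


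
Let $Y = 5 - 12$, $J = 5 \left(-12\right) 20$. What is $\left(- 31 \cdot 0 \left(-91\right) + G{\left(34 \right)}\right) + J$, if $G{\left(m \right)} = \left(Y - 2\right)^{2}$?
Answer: $-1119$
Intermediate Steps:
$J = -1200$ ($J = \left(-60\right) 20 = -1200$)
$Y = -7$ ($Y = 5 - 12 = -7$)
$G{\left(m \right)} = 81$ ($G{\left(m \right)} = \left(-7 - 2\right)^{2} = \left(-9\right)^{2} = 81$)
$\left(- 31 \cdot 0 \left(-91\right) + G{\left(34 \right)}\right) + J = \left(- 31 \cdot 0 \left(-91\right) + 81\right) - 1200 = \left(\left(-31\right) 0 + 81\right) - 1200 = \left(0 + 81\right) - 1200 = 81 - 1200 = -1119$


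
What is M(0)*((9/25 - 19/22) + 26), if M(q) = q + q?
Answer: 0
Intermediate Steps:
M(q) = 2*q
M(0)*((9/25 - 19/22) + 26) = (2*0)*((9/25 - 19/22) + 26) = 0*((9*(1/25) - 19*1/22) + 26) = 0*((9/25 - 19/22) + 26) = 0*(-277/550 + 26) = 0*(14023/550) = 0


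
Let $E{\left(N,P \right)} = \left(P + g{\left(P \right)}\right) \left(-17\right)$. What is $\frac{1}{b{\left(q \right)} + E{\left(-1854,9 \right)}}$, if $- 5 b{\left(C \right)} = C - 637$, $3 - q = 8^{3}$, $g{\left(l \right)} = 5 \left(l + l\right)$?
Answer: $- \frac{5}{7269} \approx -0.00068785$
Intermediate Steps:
$g{\left(l \right)} = 10 l$ ($g{\left(l \right)} = 5 \cdot 2 l = 10 l$)
$E{\left(N,P \right)} = - 187 P$ ($E{\left(N,P \right)} = \left(P + 10 P\right) \left(-17\right) = 11 P \left(-17\right) = - 187 P$)
$q = -509$ ($q = 3 - 8^{3} = 3 - 512 = -509$)
$b{\left(C \right)} = \frac{637}{5} - \frac{C}{5}$ ($b{\left(C \right)} = - \frac{C - 637}{5} = - \frac{-637 + C}{5} = \frac{637}{5} - \frac{C}{5}$)
$\frac{1}{b{\left(q \right)} + E{\left(-1854,9 \right)}} = \frac{1}{\left(\frac{637}{5} - - \frac{509}{5}\right) - 1683} = \frac{1}{\left(\frac{637}{5} + \frac{509}{5}\right) - 1683} = \frac{1}{\frac{1146}{5} - 1683} = \frac{1}{- \frac{7269}{5}} = - \frac{5}{7269}$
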